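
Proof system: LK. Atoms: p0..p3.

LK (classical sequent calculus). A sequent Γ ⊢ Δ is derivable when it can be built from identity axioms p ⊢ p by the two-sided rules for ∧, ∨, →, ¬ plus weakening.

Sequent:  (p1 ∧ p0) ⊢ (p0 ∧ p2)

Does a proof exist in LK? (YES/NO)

Search for a countermodel by truth-table:
  v=0000: Γ:[(p1 ∧ p0)=F] Δ:[(p0 ∧ p2)=F] refutes=False
  v=0001: Γ:[(p1 ∧ p0)=F] Δ:[(p0 ∧ p2)=F] refutes=False
  v=0010: Γ:[(p1 ∧ p0)=F] Δ:[(p0 ∧ p2)=F] refutes=False
  v=0011: Γ:[(p1 ∧ p0)=F] Δ:[(p0 ∧ p2)=F] refutes=False
  v=0100: Γ:[(p1 ∧ p0)=F] Δ:[(p0 ∧ p2)=F] refutes=False
  v=0101: Γ:[(p1 ∧ p0)=F] Δ:[(p0 ∧ p2)=F] refutes=False
  v=0110: Γ:[(p1 ∧ p0)=F] Δ:[(p0 ∧ p2)=F] refutes=False
  v=0111: Γ:[(p1 ∧ p0)=F] Δ:[(p0 ∧ p2)=F] refutes=False
  v=1000: Γ:[(p1 ∧ p0)=F] Δ:[(p0 ∧ p2)=F] refutes=False
  v=1001: Γ:[(p1 ∧ p0)=F] Δ:[(p0 ∧ p2)=F] refutes=False
  v=1010: Γ:[(p1 ∧ p0)=F] Δ:[(p0 ∧ p2)=T] refutes=False
  v=1011: Γ:[(p1 ∧ p0)=F] Δ:[(p0 ∧ p2)=T] refutes=False
  v=1100: Γ:[(p1 ∧ p0)=T] Δ:[(p0 ∧ p2)=F] refutes=True  ← countermodel

Result: NO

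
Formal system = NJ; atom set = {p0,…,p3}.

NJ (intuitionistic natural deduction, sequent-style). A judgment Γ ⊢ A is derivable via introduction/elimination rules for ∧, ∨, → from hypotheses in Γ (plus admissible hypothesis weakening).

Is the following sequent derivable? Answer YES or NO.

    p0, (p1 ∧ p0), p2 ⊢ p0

Derivation trace:
[Wk] p0, (p1 ∧ p0), p2 ⊢ p0
  [Wk] p0, (p1 ∧ p0) ⊢ p0
    [Ax] p0 ⊢ p0

Result: YES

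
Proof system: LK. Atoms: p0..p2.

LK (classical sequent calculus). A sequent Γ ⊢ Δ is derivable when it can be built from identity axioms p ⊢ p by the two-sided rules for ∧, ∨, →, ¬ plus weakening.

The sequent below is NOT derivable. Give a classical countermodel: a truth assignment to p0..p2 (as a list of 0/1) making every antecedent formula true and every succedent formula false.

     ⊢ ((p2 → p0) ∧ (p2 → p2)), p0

Truth-table refutation:
  v=000: Γ:[] Δ:[((p2 → p0) ∧ (p2 → p2))=T, p0=F] refutes=False
  v=001: Γ:[] Δ:[((p2 → p0) ∧ (p2 → p2))=F, p0=F] refutes=True  ← countermodel

Result: [0, 0, 1]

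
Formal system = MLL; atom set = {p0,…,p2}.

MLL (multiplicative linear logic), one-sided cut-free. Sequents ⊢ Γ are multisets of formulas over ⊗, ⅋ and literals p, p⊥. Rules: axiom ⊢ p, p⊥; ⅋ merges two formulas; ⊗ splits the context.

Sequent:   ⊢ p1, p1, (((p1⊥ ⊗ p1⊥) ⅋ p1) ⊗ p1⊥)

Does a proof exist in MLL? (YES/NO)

Derivation (root first):
[⊗]  ⊢ p1, p1, (((p1⊥ ⊗ p1⊥) ⅋ p1) ⊗ p1⊥)
  [⅋]  ⊢ p1, ((p1⊥ ⊗ p1⊥) ⅋ p1)
    [⊗]  ⊢ p1, p1, (p1⊥ ⊗ p1⊥)
      [Ax]  ⊢ p1, p1⊥
      [Ax]  ⊢ p1, p1⊥
  [Ax]  ⊢ p1, p1⊥

Result: YES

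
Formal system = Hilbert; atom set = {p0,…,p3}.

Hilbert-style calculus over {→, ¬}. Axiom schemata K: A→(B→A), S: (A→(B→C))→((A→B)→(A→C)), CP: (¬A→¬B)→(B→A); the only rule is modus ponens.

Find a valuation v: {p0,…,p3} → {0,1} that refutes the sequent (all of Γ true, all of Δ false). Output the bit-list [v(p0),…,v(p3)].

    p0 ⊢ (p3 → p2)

Truth-table refutation:
  v=0000: Γ:[p0=F] Δ:[(p3 → p2)=T] refutes=False
  v=0001: Γ:[p0=F] Δ:[(p3 → p2)=F] refutes=False
  v=0010: Γ:[p0=F] Δ:[(p3 → p2)=T] refutes=False
  v=0011: Γ:[p0=F] Δ:[(p3 → p2)=T] refutes=False
  v=0100: Γ:[p0=F] Δ:[(p3 → p2)=T] refutes=False
  v=0101: Γ:[p0=F] Δ:[(p3 → p2)=F] refutes=False
  v=0110: Γ:[p0=F] Δ:[(p3 → p2)=T] refutes=False
  v=0111: Γ:[p0=F] Δ:[(p3 → p2)=T] refutes=False
  v=1000: Γ:[p0=T] Δ:[(p3 → p2)=T] refutes=False
  v=1001: Γ:[p0=T] Δ:[(p3 → p2)=F] refutes=True  ← countermodel

Result: [1, 0, 0, 1]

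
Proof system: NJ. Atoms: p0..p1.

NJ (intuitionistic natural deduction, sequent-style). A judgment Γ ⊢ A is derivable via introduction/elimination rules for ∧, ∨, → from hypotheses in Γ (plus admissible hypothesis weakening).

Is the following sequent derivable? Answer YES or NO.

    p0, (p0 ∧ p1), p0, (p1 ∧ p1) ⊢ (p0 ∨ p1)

Proof tree:
[Wk] p0, (p0 ∧ p1), p0, (p1 ∧ p1) ⊢ (p0 ∨ p1)
  [Wk] p0, (p0 ∧ p1), p0 ⊢ (p0 ∨ p1)
    [∨I₁] p0, (p0 ∧ p1) ⊢ (p0 ∨ p1)
      [Wk] p0, (p0 ∧ p1) ⊢ p0
        [Ax] p0 ⊢ p0

Result: YES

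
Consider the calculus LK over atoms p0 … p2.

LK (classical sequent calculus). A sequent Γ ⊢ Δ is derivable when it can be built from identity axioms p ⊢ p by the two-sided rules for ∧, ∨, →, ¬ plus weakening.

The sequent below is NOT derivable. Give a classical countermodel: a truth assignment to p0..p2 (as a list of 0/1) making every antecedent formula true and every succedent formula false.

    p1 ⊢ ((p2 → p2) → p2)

Search for a countermodel by truth-table:
  v=000: Γ:[p1=F] Δ:[((p2 → p2) → p2)=F] refutes=False
  v=001: Γ:[p1=F] Δ:[((p2 → p2) → p2)=T] refutes=False
  v=010: Γ:[p1=T] Δ:[((p2 → p2) → p2)=F] refutes=True  ← countermodel

Result: [0, 1, 0]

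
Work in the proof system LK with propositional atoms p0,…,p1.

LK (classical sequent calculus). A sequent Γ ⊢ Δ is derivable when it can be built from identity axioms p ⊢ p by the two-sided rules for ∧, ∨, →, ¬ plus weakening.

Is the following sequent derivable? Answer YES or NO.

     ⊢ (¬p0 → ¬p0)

Derivation trace:
[→R]  ⊢ (¬p0 → ¬p0)
  [¬R] ¬p0 ⊢ ¬p0
    [¬L] p0, ¬p0 ⊢ 
      [Ax] p0 ⊢ p0

Result: YES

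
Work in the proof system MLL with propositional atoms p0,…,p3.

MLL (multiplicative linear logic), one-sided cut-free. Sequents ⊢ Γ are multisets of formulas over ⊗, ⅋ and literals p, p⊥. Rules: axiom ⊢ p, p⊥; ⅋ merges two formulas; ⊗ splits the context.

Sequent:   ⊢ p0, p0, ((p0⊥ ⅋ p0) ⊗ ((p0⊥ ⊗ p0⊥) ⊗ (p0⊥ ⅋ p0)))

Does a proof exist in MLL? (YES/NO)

Derivation trace:
[⊗]  ⊢ p0, p0, ((p0⊥ ⅋ p0) ⊗ ((p0⊥ ⊗ p0⊥) ⊗ (p0⊥ ⅋ p0)))
  [⅋]  ⊢ (p0⊥ ⅋ p0)
    [Ax]  ⊢ p0, p0⊥
  [⊗]  ⊢ p0, p0, ((p0⊥ ⊗ p0⊥) ⊗ (p0⊥ ⅋ p0))
    [⊗]  ⊢ p0, p0, (p0⊥ ⊗ p0⊥)
      [Ax]  ⊢ p0, p0⊥
      [Ax]  ⊢ p0, p0⊥
    [⅋]  ⊢ (p0⊥ ⅋ p0)
      [Ax]  ⊢ p0, p0⊥

Result: YES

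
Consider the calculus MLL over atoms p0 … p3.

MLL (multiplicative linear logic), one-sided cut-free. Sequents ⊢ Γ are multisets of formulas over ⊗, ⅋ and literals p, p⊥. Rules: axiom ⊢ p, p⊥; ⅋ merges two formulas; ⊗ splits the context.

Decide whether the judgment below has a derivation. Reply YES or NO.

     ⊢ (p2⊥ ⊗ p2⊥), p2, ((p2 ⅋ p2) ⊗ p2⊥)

Proof tree:
[⊗]  ⊢ (p2⊥ ⊗ p2⊥), p2, ((p2 ⅋ p2) ⊗ p2⊥)
  [⅋]  ⊢ (p2⊥ ⊗ p2⊥), (p2 ⅋ p2)
    [⊗]  ⊢ p2, p2, (p2⊥ ⊗ p2⊥)
      [Ax]  ⊢ p2, p2⊥
      [Ax]  ⊢ p2, p2⊥
  [Ax]  ⊢ p2, p2⊥

Result: YES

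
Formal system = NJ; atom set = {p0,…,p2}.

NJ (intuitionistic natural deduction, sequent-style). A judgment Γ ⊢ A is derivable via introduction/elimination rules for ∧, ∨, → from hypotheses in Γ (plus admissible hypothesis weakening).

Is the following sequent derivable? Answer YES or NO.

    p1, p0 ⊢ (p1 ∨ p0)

Derivation (root first):
[∨I₁] p1, p0 ⊢ (p1 ∨ p0)
  [Wk] p1, p0 ⊢ p1
    [Ax] p1 ⊢ p1

Result: YES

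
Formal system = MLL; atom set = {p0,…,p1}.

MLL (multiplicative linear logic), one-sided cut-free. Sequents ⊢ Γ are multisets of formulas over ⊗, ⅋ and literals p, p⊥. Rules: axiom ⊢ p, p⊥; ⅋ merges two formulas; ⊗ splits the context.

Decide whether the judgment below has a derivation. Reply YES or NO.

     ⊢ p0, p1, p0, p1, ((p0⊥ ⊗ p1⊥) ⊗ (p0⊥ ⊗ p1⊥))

Derivation trace:
[⊗]  ⊢ p0, p1, p0, p1, ((p0⊥ ⊗ p1⊥) ⊗ (p0⊥ ⊗ p1⊥))
  [⊗]  ⊢ p0, p1, (p0⊥ ⊗ p1⊥)
    [Ax]  ⊢ p0, p0⊥
    [Ax]  ⊢ p1, p1⊥
  [⊗]  ⊢ p0, p1, (p0⊥ ⊗ p1⊥)
    [Ax]  ⊢ p0, p0⊥
    [Ax]  ⊢ p1, p1⊥

Result: YES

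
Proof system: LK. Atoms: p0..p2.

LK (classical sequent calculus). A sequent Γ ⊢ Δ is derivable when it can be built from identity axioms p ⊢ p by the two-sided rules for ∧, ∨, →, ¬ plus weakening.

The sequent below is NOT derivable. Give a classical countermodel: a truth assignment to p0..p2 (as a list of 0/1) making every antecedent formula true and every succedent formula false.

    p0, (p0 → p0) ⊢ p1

Truth-table refutation:
  v=000: Γ:[p0=F, (p0 → p0)=T] Δ:[p1=F] refutes=False
  v=001: Γ:[p0=F, (p0 → p0)=T] Δ:[p1=F] refutes=False
  v=010: Γ:[p0=F, (p0 → p0)=T] Δ:[p1=T] refutes=False
  v=011: Γ:[p0=F, (p0 → p0)=T] Δ:[p1=T] refutes=False
  v=100: Γ:[p0=T, (p0 → p0)=T] Δ:[p1=F] refutes=True  ← countermodel

Result: [1, 0, 0]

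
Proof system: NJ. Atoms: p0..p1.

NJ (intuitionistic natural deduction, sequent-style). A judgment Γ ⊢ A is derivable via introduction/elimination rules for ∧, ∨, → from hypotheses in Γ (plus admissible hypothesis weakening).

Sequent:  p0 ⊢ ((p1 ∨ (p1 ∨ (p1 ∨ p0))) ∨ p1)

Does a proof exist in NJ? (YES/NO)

Derivation (root first):
[∨I₁] p0 ⊢ ((p1 ∨ (p1 ∨ (p1 ∨ p0))) ∨ p1)
  [∨I₂] p0 ⊢ (p1 ∨ (p1 ∨ (p1 ∨ p0)))
    [∨I₂] p0 ⊢ (p1 ∨ (p1 ∨ p0))
      [∨I₂] p0 ⊢ (p1 ∨ p0)
        [Ax] p0 ⊢ p0

Result: YES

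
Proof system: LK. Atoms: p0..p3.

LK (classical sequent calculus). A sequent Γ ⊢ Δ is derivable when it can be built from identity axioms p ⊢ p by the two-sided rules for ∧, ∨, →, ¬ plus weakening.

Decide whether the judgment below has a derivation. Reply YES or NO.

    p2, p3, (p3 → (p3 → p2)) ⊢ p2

Proof tree:
[→L] p2, p3, (p3 → (p3 → p2)) ⊢ p2
  [WL] p3, p2 ⊢ p3
    [Ax] p3 ⊢ p3
  [→L] p2, p3, (p3 → p2) ⊢ p2
    [WL] p3, p2 ⊢ p3
      [Ax] p3 ⊢ p3
    [Ax] p2 ⊢ p2

Result: YES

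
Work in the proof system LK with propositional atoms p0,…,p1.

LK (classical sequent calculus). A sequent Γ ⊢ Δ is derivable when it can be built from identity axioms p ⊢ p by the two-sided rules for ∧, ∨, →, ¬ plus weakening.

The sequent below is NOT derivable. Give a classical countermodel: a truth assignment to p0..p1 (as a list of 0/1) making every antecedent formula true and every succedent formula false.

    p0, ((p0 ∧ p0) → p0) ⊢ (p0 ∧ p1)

Search for a countermodel by truth-table:
  v=00: Γ:[p0=F, ((p0 ∧ p0) → p0)=T] Δ:[(p0 ∧ p1)=F] refutes=False
  v=01: Γ:[p0=F, ((p0 ∧ p0) → p0)=T] Δ:[(p0 ∧ p1)=F] refutes=False
  v=10: Γ:[p0=T, ((p0 ∧ p0) → p0)=T] Δ:[(p0 ∧ p1)=F] refutes=True  ← countermodel

Result: [1, 0]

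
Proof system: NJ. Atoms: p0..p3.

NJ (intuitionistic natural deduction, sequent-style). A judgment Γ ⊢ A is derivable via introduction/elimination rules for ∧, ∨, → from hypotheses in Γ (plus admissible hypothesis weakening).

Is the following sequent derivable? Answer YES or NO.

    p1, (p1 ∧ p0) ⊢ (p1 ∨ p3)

Derivation (root first):
[∨I₁] p1, (p1 ∧ p0) ⊢ (p1 ∨ p3)
  [Wk] p1, (p1 ∧ p0) ⊢ p1
    [Ax] p1 ⊢ p1

Result: YES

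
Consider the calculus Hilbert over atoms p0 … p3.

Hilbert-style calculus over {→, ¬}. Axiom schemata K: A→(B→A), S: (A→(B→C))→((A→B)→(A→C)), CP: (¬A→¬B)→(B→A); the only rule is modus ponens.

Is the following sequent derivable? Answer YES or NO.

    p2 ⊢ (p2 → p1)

Truth-table refutation:
  v=0000: Γ:[p2=F] Δ:[(p2 → p1)=T] refutes=False
  v=0001: Γ:[p2=F] Δ:[(p2 → p1)=T] refutes=False
  v=0010: Γ:[p2=T] Δ:[(p2 → p1)=F] refutes=True  ← countermodel

Result: NO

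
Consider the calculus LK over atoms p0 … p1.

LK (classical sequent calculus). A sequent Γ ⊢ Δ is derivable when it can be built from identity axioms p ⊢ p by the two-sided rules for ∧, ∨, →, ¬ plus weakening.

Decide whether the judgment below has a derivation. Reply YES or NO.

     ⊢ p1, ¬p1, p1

Derivation trace:
[WR]  ⊢ p1, ¬p1, p1
  [¬R]  ⊢ p1, ¬p1
    [Ax] p1 ⊢ p1

Result: YES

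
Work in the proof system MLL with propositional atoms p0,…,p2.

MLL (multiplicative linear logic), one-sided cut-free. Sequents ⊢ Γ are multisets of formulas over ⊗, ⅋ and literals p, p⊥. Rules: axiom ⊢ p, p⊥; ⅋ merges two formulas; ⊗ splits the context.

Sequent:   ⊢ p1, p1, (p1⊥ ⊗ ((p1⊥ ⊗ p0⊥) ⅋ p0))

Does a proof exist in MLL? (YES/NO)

Proof tree:
[⊗]  ⊢ p1, p1, (p1⊥ ⊗ ((p1⊥ ⊗ p0⊥) ⅋ p0))
  [Ax]  ⊢ p1, p1⊥
  [⅋]  ⊢ p1, ((p1⊥ ⊗ p0⊥) ⅋ p0)
    [⊗]  ⊢ p1, p0, (p1⊥ ⊗ p0⊥)
      [Ax]  ⊢ p1, p1⊥
      [Ax]  ⊢ p0, p0⊥

Result: YES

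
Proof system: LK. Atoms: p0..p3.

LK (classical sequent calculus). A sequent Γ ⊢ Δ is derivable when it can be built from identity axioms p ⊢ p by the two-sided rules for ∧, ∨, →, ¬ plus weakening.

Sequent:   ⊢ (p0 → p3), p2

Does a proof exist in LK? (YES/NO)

Search for a countermodel by truth-table:
  v=0000: Γ:[] Δ:[(p0 → p3)=T, p2=F] refutes=False
  v=0001: Γ:[] Δ:[(p0 → p3)=T, p2=F] refutes=False
  v=0010: Γ:[] Δ:[(p0 → p3)=T, p2=T] refutes=False
  v=0011: Γ:[] Δ:[(p0 → p3)=T, p2=T] refutes=False
  v=0100: Γ:[] Δ:[(p0 → p3)=T, p2=F] refutes=False
  v=0101: Γ:[] Δ:[(p0 → p3)=T, p2=F] refutes=False
  v=0110: Γ:[] Δ:[(p0 → p3)=T, p2=T] refutes=False
  v=0111: Γ:[] Δ:[(p0 → p3)=T, p2=T] refutes=False
  v=1000: Γ:[] Δ:[(p0 → p3)=F, p2=F] refutes=True  ← countermodel

Result: NO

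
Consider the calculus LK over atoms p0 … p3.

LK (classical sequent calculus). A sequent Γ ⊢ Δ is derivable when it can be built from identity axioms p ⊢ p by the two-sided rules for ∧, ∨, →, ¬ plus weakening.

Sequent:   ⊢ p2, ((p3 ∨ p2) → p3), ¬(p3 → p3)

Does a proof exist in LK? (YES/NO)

Proof tree:
[¬R]  ⊢ p2, ((p3 ∨ p2) → p3), ¬(p3 → p3)
  [→R] (p3 → p3) ⊢ p2, ((p3 ∨ p2) → p3)
    [→L] (p3 ∨ p2), (p3 → p3) ⊢ p2, p3
      [∨L] (p3 ∨ p2) ⊢ p2, p3
        [Ax] p3 ⊢ p3
        [Ax] p2 ⊢ p2
      [Ax] p3 ⊢ p3

Result: YES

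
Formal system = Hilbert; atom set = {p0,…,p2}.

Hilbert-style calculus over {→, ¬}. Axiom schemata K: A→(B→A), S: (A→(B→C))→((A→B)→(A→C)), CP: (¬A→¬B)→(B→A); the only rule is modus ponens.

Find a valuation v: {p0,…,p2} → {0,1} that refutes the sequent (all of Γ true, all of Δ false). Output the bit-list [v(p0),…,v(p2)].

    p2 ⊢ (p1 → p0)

Search for a countermodel by truth-table:
  v=000: Γ:[p2=F] Δ:[(p1 → p0)=T] refutes=False
  v=001: Γ:[p2=T] Δ:[(p1 → p0)=T] refutes=False
  v=010: Γ:[p2=F] Δ:[(p1 → p0)=F] refutes=False
  v=011: Γ:[p2=T] Δ:[(p1 → p0)=F] refutes=True  ← countermodel

Result: [0, 1, 1]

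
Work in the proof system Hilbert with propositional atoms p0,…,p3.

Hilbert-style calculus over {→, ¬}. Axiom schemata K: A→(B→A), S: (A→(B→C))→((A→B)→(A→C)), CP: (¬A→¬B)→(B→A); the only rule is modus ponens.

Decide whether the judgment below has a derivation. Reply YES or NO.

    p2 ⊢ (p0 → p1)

Search for a countermodel by truth-table:
  v=0000: Γ:[p2=F] Δ:[(p0 → p1)=T] refutes=False
  v=0001: Γ:[p2=F] Δ:[(p0 → p1)=T] refutes=False
  v=0010: Γ:[p2=T] Δ:[(p0 → p1)=T] refutes=False
  v=0011: Γ:[p2=T] Δ:[(p0 → p1)=T] refutes=False
  v=0100: Γ:[p2=F] Δ:[(p0 → p1)=T] refutes=False
  v=0101: Γ:[p2=F] Δ:[(p0 → p1)=T] refutes=False
  v=0110: Γ:[p2=T] Δ:[(p0 → p1)=T] refutes=False
  v=0111: Γ:[p2=T] Δ:[(p0 → p1)=T] refutes=False
  v=1000: Γ:[p2=F] Δ:[(p0 → p1)=F] refutes=False
  v=1001: Γ:[p2=F] Δ:[(p0 → p1)=F] refutes=False
  v=1010: Γ:[p2=T] Δ:[(p0 → p1)=F] refutes=True  ← countermodel

Result: NO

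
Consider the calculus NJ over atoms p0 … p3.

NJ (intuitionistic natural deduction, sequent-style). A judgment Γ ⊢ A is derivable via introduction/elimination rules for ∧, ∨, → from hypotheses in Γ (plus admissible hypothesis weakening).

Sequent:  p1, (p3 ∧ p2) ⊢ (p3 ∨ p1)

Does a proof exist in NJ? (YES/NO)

Derivation trace:
[∨I₂] p1, (p3 ∧ p2) ⊢ (p3 ∨ p1)
  [Wk] p1, (p3 ∧ p2) ⊢ p1
    [Ax] p1 ⊢ p1

Result: YES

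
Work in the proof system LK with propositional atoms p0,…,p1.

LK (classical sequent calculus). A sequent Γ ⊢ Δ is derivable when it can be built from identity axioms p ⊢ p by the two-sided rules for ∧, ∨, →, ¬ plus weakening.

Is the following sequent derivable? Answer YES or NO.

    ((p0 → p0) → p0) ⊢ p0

Proof tree:
[→L] ((p0 → p0) → p0) ⊢ p0
  [→R]  ⊢ (p0 → p0)
    [Ax] p0 ⊢ p0
  [Ax] p0 ⊢ p0

Result: YES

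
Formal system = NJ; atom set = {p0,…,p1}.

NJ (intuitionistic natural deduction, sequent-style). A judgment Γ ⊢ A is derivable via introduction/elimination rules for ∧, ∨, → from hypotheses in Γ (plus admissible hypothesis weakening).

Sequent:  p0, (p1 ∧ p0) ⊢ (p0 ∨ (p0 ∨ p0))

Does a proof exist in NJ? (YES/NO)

Derivation (root first):
[Wk] p0, (p1 ∧ p0) ⊢ (p0 ∨ (p0 ∨ p0))
  [∨I₂] p0 ⊢ (p0 ∨ (p0 ∨ p0))
    [∨I₁] p0 ⊢ (p0 ∨ p0)
      [Ax] p0 ⊢ p0

Result: YES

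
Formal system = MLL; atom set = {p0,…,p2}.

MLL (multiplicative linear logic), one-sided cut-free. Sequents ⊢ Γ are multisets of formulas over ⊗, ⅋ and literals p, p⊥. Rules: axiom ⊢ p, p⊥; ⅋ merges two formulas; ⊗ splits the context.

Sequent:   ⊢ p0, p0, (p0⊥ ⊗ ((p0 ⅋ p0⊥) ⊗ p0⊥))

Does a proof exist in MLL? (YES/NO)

Proof tree:
[⊗]  ⊢ p0, p0, (p0⊥ ⊗ ((p0 ⅋ p0⊥) ⊗ p0⊥))
  [Ax]  ⊢ p0, p0⊥
  [⊗]  ⊢ p0, ((p0 ⅋ p0⊥) ⊗ p0⊥)
    [⅋]  ⊢ (p0 ⅋ p0⊥)
      [Ax]  ⊢ p0, p0⊥
    [Ax]  ⊢ p0, p0⊥

Result: YES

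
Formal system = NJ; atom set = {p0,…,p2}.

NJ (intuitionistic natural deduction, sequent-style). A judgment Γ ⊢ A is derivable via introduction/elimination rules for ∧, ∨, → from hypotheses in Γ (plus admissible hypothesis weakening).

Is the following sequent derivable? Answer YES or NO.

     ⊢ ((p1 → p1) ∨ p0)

Derivation trace:
[∨I₁]  ⊢ ((p1 → p1) ∨ p0)
  [→I]  ⊢ (p1 → p1)
    [Ax] p1 ⊢ p1

Result: YES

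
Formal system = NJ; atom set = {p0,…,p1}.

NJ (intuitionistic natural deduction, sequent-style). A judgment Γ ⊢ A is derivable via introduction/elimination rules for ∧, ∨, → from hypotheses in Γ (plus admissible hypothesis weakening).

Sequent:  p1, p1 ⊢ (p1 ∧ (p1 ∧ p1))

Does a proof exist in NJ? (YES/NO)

Derivation (root first):
[Wk] p1, p1 ⊢ (p1 ∧ (p1 ∧ p1))
  [∧I] p1 ⊢ (p1 ∧ (p1 ∧ p1))
    [Ax] p1 ⊢ p1
    [∧I] p1 ⊢ (p1 ∧ p1)
      [Ax] p1 ⊢ p1
      [Ax] p1 ⊢ p1

Result: YES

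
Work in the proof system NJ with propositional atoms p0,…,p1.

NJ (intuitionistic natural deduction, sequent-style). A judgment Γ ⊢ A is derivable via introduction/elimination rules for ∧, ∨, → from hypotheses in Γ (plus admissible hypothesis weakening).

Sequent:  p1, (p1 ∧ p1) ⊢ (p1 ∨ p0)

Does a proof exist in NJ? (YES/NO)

Proof tree:
[∨I₁] p1, (p1 ∧ p1) ⊢ (p1 ∨ p0)
  [Wk] p1, (p1 ∧ p1) ⊢ p1
    [Ax] p1 ⊢ p1

Result: YES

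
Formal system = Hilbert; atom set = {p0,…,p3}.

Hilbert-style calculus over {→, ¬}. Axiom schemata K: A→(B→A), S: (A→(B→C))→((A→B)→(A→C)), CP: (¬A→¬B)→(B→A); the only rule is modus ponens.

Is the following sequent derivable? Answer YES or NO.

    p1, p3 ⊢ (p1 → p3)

Proof tree:
[MP] p1, p3 ⊢ (p1 → p3)
  [K]  ⊢ (p3 → (p1 → p3))
  [MP] p1, p3 ⊢ p3
    [MP] p3 ⊢ (p1 → p3)
      [K]  ⊢ (p3 → (p1 → p3))
      [Hyp] p3 ⊢ p3
    [Hyp] p1 ⊢ p1

Result: YES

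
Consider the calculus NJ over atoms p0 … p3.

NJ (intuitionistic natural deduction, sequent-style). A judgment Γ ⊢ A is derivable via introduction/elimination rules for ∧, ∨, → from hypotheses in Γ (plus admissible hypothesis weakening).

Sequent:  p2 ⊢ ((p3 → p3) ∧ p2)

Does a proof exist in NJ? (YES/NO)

Derivation (root first):
[∧I] p2 ⊢ ((p3 → p3) ∧ p2)
  [→I]  ⊢ (p3 → p3)
    [Ax] p3 ⊢ p3
  [Ax] p2 ⊢ p2

Result: YES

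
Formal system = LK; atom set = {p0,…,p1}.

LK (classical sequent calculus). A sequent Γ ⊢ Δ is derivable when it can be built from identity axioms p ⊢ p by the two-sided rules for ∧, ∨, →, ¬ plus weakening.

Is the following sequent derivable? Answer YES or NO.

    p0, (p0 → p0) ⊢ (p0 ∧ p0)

Proof tree:
[→L] p0, (p0 → p0) ⊢ (p0 ∧ p0)
  [Ax] p0 ⊢ p0
  [∧R] p0 ⊢ (p0 ∧ p0)
    [Ax] p0 ⊢ p0
    [Ax] p0 ⊢ p0

Result: YES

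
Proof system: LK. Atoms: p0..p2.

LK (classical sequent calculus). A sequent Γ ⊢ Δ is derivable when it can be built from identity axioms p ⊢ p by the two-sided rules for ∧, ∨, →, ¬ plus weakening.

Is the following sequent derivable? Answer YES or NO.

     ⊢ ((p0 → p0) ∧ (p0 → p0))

Proof tree:
[∧R]  ⊢ ((p0 → p0) ∧ (p0 → p0))
  [→R]  ⊢ (p0 → p0)
    [Ax] p0 ⊢ p0
  [→R]  ⊢ (p0 → p0)
    [Ax] p0 ⊢ p0

Result: YES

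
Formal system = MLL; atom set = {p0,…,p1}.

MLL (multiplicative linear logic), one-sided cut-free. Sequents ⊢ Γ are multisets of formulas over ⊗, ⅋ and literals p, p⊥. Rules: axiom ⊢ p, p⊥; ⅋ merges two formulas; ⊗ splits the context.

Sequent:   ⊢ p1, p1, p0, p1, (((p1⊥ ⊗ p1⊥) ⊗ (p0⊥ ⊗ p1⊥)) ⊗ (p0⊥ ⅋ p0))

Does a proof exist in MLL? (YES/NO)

Derivation trace:
[⊗]  ⊢ p1, p1, p0, p1, (((p1⊥ ⊗ p1⊥) ⊗ (p0⊥ ⊗ p1⊥)) ⊗ (p0⊥ ⅋ p0))
  [⊗]  ⊢ p1, p1, p0, p1, ((p1⊥ ⊗ p1⊥) ⊗ (p0⊥ ⊗ p1⊥))
    [⊗]  ⊢ p1, p1, (p1⊥ ⊗ p1⊥)
      [Ax]  ⊢ p1, p1⊥
      [Ax]  ⊢ p1, p1⊥
    [⊗]  ⊢ p0, p1, (p0⊥ ⊗ p1⊥)
      [Ax]  ⊢ p0, p0⊥
      [Ax]  ⊢ p1, p1⊥
  [⅋]  ⊢ (p0⊥ ⅋ p0)
    [Ax]  ⊢ p0, p0⊥

Result: YES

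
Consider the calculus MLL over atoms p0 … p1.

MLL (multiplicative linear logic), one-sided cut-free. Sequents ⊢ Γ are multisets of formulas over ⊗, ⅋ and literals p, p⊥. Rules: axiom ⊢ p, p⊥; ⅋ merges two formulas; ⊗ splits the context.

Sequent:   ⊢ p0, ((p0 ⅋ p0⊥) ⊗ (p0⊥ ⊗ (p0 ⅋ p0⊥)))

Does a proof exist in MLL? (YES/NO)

Proof tree:
[⊗]  ⊢ p0, ((p0 ⅋ p0⊥) ⊗ (p0⊥ ⊗ (p0 ⅋ p0⊥)))
  [⅋]  ⊢ (p0 ⅋ p0⊥)
    [Ax]  ⊢ p0, p0⊥
  [⊗]  ⊢ p0, (p0⊥ ⊗ (p0 ⅋ p0⊥))
    [Ax]  ⊢ p0, p0⊥
    [⅋]  ⊢ (p0 ⅋ p0⊥)
      [Ax]  ⊢ p0, p0⊥

Result: YES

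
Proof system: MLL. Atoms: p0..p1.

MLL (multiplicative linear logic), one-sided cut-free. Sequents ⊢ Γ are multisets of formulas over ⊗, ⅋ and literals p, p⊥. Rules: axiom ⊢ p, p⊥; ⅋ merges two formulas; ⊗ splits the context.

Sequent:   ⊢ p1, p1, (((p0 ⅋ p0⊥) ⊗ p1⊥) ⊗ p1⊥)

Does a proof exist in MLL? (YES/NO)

Derivation (root first):
[⊗]  ⊢ p1, p1, (((p0 ⅋ p0⊥) ⊗ p1⊥) ⊗ p1⊥)
  [⊗]  ⊢ p1, ((p0 ⅋ p0⊥) ⊗ p1⊥)
    [⅋]  ⊢ (p0 ⅋ p0⊥)
      [Ax]  ⊢ p0, p0⊥
    [Ax]  ⊢ p1, p1⊥
  [Ax]  ⊢ p1, p1⊥

Result: YES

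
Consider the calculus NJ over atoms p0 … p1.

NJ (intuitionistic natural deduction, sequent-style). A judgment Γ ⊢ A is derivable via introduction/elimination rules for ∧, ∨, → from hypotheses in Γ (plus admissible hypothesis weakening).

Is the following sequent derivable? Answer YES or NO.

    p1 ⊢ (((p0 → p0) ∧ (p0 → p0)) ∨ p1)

Proof tree:
[∨I₁] p1 ⊢ (((p0 → p0) ∧ (p0 → p0)) ∨ p1)
  [∧I] p1 ⊢ ((p0 → p0) ∧ (p0 → p0))
    [→I]  ⊢ (p0 → p0)
      [Ax] p0 ⊢ p0
    [→I] p1 ⊢ (p0 → p0)
      [Wk] p0, p1 ⊢ p0
        [Ax] p0 ⊢ p0

Result: YES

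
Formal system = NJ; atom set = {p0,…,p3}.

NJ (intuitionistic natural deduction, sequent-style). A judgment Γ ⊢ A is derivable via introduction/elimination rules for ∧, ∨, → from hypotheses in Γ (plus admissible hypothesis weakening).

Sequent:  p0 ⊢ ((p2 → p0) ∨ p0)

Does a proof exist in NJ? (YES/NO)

Derivation trace:
[∨I₁] p0 ⊢ ((p2 → p0) ∨ p0)
  [→I] p0 ⊢ (p2 → p0)
    [Wk] p0, p2 ⊢ p0
      [Ax] p0 ⊢ p0

Result: YES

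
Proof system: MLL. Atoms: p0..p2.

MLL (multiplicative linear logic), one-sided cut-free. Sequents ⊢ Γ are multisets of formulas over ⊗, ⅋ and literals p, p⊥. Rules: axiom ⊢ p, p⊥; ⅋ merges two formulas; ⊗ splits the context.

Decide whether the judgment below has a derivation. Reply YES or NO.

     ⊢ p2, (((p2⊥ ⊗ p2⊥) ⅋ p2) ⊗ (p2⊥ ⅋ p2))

Proof tree:
[⊗]  ⊢ p2, (((p2⊥ ⊗ p2⊥) ⅋ p2) ⊗ (p2⊥ ⅋ p2))
  [⅋]  ⊢ p2, ((p2⊥ ⊗ p2⊥) ⅋ p2)
    [⊗]  ⊢ p2, p2, (p2⊥ ⊗ p2⊥)
      [Ax]  ⊢ p2, p2⊥
      [Ax]  ⊢ p2, p2⊥
  [⅋]  ⊢ (p2⊥ ⅋ p2)
    [Ax]  ⊢ p2, p2⊥

Result: YES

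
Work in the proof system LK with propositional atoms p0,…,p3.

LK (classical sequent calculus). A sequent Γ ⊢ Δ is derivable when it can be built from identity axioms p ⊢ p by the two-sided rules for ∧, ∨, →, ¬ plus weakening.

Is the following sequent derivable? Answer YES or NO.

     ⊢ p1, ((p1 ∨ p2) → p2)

Proof tree:
[→R]  ⊢ p1, ((p1 ∨ p2) → p2)
  [∨L] (p1 ∨ p2) ⊢ p1, p2
    [Ax] p1 ⊢ p1
    [Ax] p2 ⊢ p2

Result: YES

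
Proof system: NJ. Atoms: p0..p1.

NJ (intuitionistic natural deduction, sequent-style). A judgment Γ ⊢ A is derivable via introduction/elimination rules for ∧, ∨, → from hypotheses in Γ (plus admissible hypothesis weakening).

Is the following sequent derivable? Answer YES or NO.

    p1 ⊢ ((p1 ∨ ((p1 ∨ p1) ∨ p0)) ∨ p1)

Proof tree:
[∨I₁] p1 ⊢ ((p1 ∨ ((p1 ∨ p1) ∨ p0)) ∨ p1)
  [∨I₂] p1 ⊢ (p1 ∨ ((p1 ∨ p1) ∨ p0))
    [∨I₁] p1 ⊢ ((p1 ∨ p1) ∨ p0)
      [∨I₁] p1 ⊢ (p1 ∨ p1)
        [Ax] p1 ⊢ p1

Result: YES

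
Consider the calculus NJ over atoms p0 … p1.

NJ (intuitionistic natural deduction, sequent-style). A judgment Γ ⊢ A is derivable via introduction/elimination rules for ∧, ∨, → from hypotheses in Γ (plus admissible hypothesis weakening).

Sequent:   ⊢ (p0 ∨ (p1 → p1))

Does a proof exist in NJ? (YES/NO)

Proof tree:
[∨I₂]  ⊢ (p0 ∨ (p1 → p1))
  [→I]  ⊢ (p1 → p1)
    [Ax] p1 ⊢ p1

Result: YES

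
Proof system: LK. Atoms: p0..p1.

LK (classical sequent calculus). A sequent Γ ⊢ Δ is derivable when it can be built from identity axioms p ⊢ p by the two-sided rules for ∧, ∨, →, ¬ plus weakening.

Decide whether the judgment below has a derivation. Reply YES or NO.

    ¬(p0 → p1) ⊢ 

Search for a countermodel by truth-table:
  v=00: Γ:[¬(p0 → p1)=F] Δ:[] refutes=False
  v=01: Γ:[¬(p0 → p1)=F] Δ:[] refutes=False
  v=10: Γ:[¬(p0 → p1)=T] Δ:[] refutes=True  ← countermodel

Result: NO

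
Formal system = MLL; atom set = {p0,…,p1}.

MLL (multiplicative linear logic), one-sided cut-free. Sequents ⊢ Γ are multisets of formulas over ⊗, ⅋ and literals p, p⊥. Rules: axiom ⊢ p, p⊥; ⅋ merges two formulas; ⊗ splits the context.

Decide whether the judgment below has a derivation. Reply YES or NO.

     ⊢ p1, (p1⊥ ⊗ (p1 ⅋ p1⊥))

Derivation (root first):
[⊗]  ⊢ p1, (p1⊥ ⊗ (p1 ⅋ p1⊥))
  [Ax]  ⊢ p1, p1⊥
  [⅋]  ⊢ (p1 ⅋ p1⊥)
    [Ax]  ⊢ p1, p1⊥

Result: YES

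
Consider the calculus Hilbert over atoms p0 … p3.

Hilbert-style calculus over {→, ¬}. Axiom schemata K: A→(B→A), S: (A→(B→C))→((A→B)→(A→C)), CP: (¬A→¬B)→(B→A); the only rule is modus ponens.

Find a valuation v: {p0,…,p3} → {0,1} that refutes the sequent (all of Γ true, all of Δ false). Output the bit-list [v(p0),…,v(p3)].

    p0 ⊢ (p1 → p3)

Search for a countermodel by truth-table:
  v=0000: Γ:[p0=F] Δ:[(p1 → p3)=T] refutes=False
  v=0001: Γ:[p0=F] Δ:[(p1 → p3)=T] refutes=False
  v=0010: Γ:[p0=F] Δ:[(p1 → p3)=T] refutes=False
  v=0011: Γ:[p0=F] Δ:[(p1 → p3)=T] refutes=False
  v=0100: Γ:[p0=F] Δ:[(p1 → p3)=F] refutes=False
  v=0101: Γ:[p0=F] Δ:[(p1 → p3)=T] refutes=False
  v=0110: Γ:[p0=F] Δ:[(p1 → p3)=F] refutes=False
  v=0111: Γ:[p0=F] Δ:[(p1 → p3)=T] refutes=False
  v=1000: Γ:[p0=T] Δ:[(p1 → p3)=T] refutes=False
  v=1001: Γ:[p0=T] Δ:[(p1 → p3)=T] refutes=False
  v=1010: Γ:[p0=T] Δ:[(p1 → p3)=T] refutes=False
  v=1011: Γ:[p0=T] Δ:[(p1 → p3)=T] refutes=False
  v=1100: Γ:[p0=T] Δ:[(p1 → p3)=F] refutes=True  ← countermodel

Result: [1, 1, 0, 0]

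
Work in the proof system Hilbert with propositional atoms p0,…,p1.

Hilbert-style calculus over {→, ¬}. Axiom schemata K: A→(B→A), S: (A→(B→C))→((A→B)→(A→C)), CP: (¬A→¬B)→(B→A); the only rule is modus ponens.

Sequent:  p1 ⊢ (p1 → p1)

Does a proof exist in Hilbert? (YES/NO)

Proof tree:
[MP] p1 ⊢ (p1 → p1)
  [MP]  ⊢ ((p1 → p1) → (p1 → p1))
    [S]  ⊢ ((p1 → (p1 → p1)) → ((p1 → p1) → (p1 → p1)))
    [K]  ⊢ (p1 → (p1 → p1))
  [MP] p1 ⊢ (p1 → p1)
    [K]  ⊢ (p1 → (p1 → p1))
    [Hyp] p1 ⊢ p1

Result: YES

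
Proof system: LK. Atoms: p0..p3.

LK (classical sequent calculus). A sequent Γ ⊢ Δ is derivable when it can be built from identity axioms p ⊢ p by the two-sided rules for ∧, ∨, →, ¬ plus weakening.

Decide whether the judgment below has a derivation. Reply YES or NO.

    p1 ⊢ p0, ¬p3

Enumerate valuations to refute Γ ⊢ Δ:
  v=0000: Γ:[p1=F] Δ:[p0=F, ¬p3=T] refutes=False
  v=0001: Γ:[p1=F] Δ:[p0=F, ¬p3=F] refutes=False
  v=0010: Γ:[p1=F] Δ:[p0=F, ¬p3=T] refutes=False
  v=0011: Γ:[p1=F] Δ:[p0=F, ¬p3=F] refutes=False
  v=0100: Γ:[p1=T] Δ:[p0=F, ¬p3=T] refutes=False
  v=0101: Γ:[p1=T] Δ:[p0=F, ¬p3=F] refutes=True  ← countermodel

Result: NO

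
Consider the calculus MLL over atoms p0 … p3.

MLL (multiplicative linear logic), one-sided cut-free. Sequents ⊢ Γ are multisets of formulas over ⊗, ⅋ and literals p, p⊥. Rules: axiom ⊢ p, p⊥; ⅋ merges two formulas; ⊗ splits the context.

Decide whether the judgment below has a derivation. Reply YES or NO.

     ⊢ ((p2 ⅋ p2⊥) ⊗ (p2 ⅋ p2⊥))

Proof tree:
[⊗]  ⊢ ((p2 ⅋ p2⊥) ⊗ (p2 ⅋ p2⊥))
  [⅋]  ⊢ (p2 ⅋ p2⊥)
    [Ax]  ⊢ p2, p2⊥
  [⅋]  ⊢ (p2 ⅋ p2⊥)
    [Ax]  ⊢ p2, p2⊥

Result: YES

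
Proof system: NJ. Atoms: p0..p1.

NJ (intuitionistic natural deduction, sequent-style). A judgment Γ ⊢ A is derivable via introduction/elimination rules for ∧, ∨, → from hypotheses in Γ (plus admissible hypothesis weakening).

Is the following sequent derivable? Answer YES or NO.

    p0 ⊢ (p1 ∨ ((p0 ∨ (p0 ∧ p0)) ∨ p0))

Derivation trace:
[∨I₂] p0 ⊢ (p1 ∨ ((p0 ∨ (p0 ∧ p0)) ∨ p0))
  [∨I₁] p0 ⊢ ((p0 ∨ (p0 ∧ p0)) ∨ p0)
    [∨I₂] p0 ⊢ (p0 ∨ (p0 ∧ p0))
      [∧I] p0 ⊢ (p0 ∧ p0)
        [Ax] p0 ⊢ p0
        [Ax] p0 ⊢ p0

Result: YES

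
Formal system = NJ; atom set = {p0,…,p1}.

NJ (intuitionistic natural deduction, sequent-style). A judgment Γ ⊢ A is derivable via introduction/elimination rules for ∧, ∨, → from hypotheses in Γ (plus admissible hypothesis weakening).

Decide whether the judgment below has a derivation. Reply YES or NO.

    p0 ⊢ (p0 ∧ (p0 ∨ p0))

Derivation trace:
[∧I] p0 ⊢ (p0 ∧ (p0 ∨ p0))
  [Ax] p0 ⊢ p0
  [Wk] p0, p0 ⊢ (p0 ∨ p0)
    [∨I₁] p0 ⊢ (p0 ∨ p0)
      [Ax] p0 ⊢ p0

Result: YES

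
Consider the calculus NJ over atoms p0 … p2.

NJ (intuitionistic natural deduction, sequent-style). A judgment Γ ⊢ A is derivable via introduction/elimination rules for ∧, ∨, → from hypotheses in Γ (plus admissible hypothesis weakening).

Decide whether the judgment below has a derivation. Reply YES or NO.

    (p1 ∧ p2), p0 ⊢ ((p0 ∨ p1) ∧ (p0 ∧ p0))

Derivation trace:
[∧I] (p1 ∧ p2), p0 ⊢ ((p0 ∨ p1) ∧ (p0 ∧ p0))
  [∨I₁] p0 ⊢ (p0 ∨ p1)
    [Ax] p0 ⊢ p0
  [Wk] p0, (p1 ∧ p2) ⊢ (p0 ∧ p0)
    [∧I] p0 ⊢ (p0 ∧ p0)
      [Ax] p0 ⊢ p0
      [Ax] p0 ⊢ p0

Result: YES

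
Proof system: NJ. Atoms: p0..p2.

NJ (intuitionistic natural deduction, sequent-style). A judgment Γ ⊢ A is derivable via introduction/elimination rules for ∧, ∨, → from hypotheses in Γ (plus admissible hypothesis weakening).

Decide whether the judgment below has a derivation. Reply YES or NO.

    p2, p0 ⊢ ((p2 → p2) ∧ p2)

Derivation trace:
[∧I] p2, p0 ⊢ ((p2 → p2) ∧ p2)
  [→I] p0 ⊢ (p2 → p2)
    [Wk] p2, p0 ⊢ p2
      [Ax] p2 ⊢ p2
  [Wk] p2, p2 ⊢ p2
    [Ax] p2 ⊢ p2

Result: YES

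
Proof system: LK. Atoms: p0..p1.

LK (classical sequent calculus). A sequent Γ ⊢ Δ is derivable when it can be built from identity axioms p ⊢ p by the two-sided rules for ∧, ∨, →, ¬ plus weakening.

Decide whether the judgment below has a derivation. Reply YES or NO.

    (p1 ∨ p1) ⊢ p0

Truth-table refutation:
  v=00: Γ:[(p1 ∨ p1)=F] Δ:[p0=F] refutes=False
  v=01: Γ:[(p1 ∨ p1)=T] Δ:[p0=F] refutes=True  ← countermodel

Result: NO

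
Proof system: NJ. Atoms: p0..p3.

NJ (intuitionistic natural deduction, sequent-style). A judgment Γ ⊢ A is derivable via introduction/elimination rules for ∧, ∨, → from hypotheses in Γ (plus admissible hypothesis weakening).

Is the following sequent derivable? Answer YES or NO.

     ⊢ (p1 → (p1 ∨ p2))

Derivation trace:
[→I]  ⊢ (p1 → (p1 ∨ p2))
  [∨I₁] p1 ⊢ (p1 ∨ p2)
    [Ax] p1 ⊢ p1

Result: YES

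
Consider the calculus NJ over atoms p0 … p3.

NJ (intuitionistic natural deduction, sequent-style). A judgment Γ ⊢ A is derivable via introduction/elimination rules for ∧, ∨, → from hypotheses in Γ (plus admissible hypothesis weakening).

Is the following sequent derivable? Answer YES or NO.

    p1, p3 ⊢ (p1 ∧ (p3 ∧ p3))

Derivation (root first):
[∧I] p1, p3 ⊢ (p1 ∧ (p3 ∧ p3))
  [Ax] p1 ⊢ p1
  [∧I] p3 ⊢ (p3 ∧ p3)
    [Ax] p3 ⊢ p3
    [Ax] p3 ⊢ p3

Result: YES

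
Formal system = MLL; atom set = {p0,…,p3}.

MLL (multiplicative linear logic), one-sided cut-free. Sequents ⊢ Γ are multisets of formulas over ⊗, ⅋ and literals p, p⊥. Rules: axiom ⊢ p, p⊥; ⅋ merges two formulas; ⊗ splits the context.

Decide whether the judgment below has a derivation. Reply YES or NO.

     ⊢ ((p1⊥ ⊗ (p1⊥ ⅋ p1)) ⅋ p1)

Proof tree:
[⅋]  ⊢ ((p1⊥ ⊗ (p1⊥ ⅋ p1)) ⅋ p1)
  [⊗]  ⊢ p1, (p1⊥ ⊗ (p1⊥ ⅋ p1))
    [Ax]  ⊢ p1, p1⊥
    [⅋]  ⊢ (p1⊥ ⅋ p1)
      [Ax]  ⊢ p1, p1⊥

Result: YES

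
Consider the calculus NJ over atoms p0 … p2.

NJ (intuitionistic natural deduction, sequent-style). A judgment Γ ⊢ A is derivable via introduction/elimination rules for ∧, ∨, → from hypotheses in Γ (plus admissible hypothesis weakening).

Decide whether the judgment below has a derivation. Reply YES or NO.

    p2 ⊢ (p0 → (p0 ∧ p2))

Proof tree:
[→I] p2 ⊢ (p0 → (p0 ∧ p2))
  [∧I] p2, p0 ⊢ (p0 ∧ p2)
    [Ax] p0 ⊢ p0
    [Ax] p2 ⊢ p2

Result: YES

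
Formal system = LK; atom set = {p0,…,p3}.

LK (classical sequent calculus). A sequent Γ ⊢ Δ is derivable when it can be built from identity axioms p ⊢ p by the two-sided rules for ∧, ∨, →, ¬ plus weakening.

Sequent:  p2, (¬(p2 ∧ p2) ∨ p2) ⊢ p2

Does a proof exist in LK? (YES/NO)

Proof tree:
[∨L] p2, (¬(p2 ∧ p2) ∨ p2) ⊢ p2
  [¬L] p2, ¬(p2 ∧ p2) ⊢ 
    [∧R] p2 ⊢ (p2 ∧ p2)
      [Ax] p2 ⊢ p2
      [Ax] p2 ⊢ p2
  [Ax] p2 ⊢ p2

Result: YES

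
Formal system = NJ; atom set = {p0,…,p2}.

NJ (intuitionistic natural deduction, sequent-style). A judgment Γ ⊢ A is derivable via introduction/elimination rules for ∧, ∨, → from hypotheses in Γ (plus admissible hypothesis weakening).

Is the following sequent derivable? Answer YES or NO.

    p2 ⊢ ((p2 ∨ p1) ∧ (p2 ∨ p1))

Proof tree:
[∧I] p2 ⊢ ((p2 ∨ p1) ∧ (p2 ∨ p1))
  [∨I₁] p2 ⊢ (p2 ∨ p1)
    [Ax] p2 ⊢ p2
  [∨I₁] p2 ⊢ (p2 ∨ p1)
    [Ax] p2 ⊢ p2

Result: YES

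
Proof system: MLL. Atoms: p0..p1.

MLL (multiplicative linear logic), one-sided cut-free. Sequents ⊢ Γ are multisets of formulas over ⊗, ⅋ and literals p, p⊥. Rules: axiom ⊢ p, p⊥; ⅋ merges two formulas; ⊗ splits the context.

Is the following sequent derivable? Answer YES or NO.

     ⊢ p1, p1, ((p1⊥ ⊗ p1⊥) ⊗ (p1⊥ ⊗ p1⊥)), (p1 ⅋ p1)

Derivation trace:
[⅋]  ⊢ p1, p1, ((p1⊥ ⊗ p1⊥) ⊗ (p1⊥ ⊗ p1⊥)), (p1 ⅋ p1)
  [⊗]  ⊢ p1, p1, p1, p1, ((p1⊥ ⊗ p1⊥) ⊗ (p1⊥ ⊗ p1⊥))
    [⊗]  ⊢ p1, p1, (p1⊥ ⊗ p1⊥)
      [Ax]  ⊢ p1, p1⊥
      [Ax]  ⊢ p1, p1⊥
    [⊗]  ⊢ p1, p1, (p1⊥ ⊗ p1⊥)
      [Ax]  ⊢ p1, p1⊥
      [Ax]  ⊢ p1, p1⊥

Result: YES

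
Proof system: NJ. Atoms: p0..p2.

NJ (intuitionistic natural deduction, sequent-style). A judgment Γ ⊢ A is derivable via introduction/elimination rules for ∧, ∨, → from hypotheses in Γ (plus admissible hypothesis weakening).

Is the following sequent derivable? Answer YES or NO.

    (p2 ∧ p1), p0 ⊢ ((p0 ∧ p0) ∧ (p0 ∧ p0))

Derivation trace:
[∧I] (p2 ∧ p1), p0 ⊢ ((p0 ∧ p0) ∧ (p0 ∧ p0))
  [∧I] (p2 ∧ p1), p0 ⊢ (p0 ∧ p0)
    [Wk] p0, (p2 ∧ p1) ⊢ p0
      [Ax] p0 ⊢ p0
    [Wk] p0, (p2 ∧ p1), (p2 ∧ p1) ⊢ p0
      [Wk] p0, (p2 ∧ p1) ⊢ p0
        [Ax] p0 ⊢ p0
  [∧I] (p2 ∧ p1), p0 ⊢ (p0 ∧ p0)
    [Wk] p0, (p2 ∧ p1) ⊢ p0
      [Ax] p0 ⊢ p0
    [Wk] p0, (p2 ∧ p1), (p2 ∧ p1) ⊢ p0
      [Wk] p0, (p2 ∧ p1) ⊢ p0
        [Ax] p0 ⊢ p0

Result: YES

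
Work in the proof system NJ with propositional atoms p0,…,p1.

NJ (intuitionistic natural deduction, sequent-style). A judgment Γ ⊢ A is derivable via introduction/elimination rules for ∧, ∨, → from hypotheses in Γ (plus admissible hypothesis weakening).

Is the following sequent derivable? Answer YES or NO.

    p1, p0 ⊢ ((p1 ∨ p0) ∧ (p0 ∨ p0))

Derivation trace:
[∧I] p1, p0 ⊢ ((p1 ∨ p0) ∧ (p0 ∨ p0))
  [∨I₁] p1 ⊢ (p1 ∨ p0)
    [Ax] p1 ⊢ p1
  [∨I₁] p0 ⊢ (p0 ∨ p0)
    [Ax] p0 ⊢ p0

Result: YES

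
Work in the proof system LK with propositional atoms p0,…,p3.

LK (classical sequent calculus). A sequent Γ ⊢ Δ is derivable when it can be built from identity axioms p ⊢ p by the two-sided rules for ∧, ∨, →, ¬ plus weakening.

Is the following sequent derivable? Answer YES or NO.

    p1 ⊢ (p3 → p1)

Derivation trace:
[→R] p1 ⊢ (p3 → p1)
  [WL] p1, p3 ⊢ p1
    [Ax] p1 ⊢ p1

Result: YES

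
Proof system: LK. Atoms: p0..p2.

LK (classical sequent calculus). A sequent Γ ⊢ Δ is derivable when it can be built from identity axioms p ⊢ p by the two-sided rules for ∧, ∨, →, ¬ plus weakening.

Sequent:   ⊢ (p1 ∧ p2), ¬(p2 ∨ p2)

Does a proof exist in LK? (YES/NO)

Enumerate valuations to refute Γ ⊢ Δ:
  v=000: Γ:[] Δ:[(p1 ∧ p2)=F, ¬(p2 ∨ p2)=T] refutes=False
  v=001: Γ:[] Δ:[(p1 ∧ p2)=F, ¬(p2 ∨ p2)=F] refutes=True  ← countermodel

Result: NO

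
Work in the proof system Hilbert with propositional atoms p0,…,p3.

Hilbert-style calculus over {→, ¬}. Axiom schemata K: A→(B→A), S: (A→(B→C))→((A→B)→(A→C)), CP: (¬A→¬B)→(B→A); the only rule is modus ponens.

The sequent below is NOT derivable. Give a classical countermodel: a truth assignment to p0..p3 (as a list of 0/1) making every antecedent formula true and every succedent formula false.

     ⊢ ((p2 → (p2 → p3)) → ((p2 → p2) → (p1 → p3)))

Truth-table refutation:
  v=0000: Γ:[] Δ:[((p2 → (p2 → p3)) → ((p2 → p2) → (p1 → p3)))=T] refutes=False
  v=0001: Γ:[] Δ:[((p2 → (p2 → p3)) → ((p2 → p2) → (p1 → p3)))=T] refutes=False
  v=0010: Γ:[] Δ:[((p2 → (p2 → p3)) → ((p2 → p2) → (p1 → p3)))=T] refutes=False
  v=0011: Γ:[] Δ:[((p2 → (p2 → p3)) → ((p2 → p2) → (p1 → p3)))=T] refutes=False
  v=0100: Γ:[] Δ:[((p2 → (p2 → p3)) → ((p2 → p2) → (p1 → p3)))=F] refutes=True  ← countermodel

Result: [0, 1, 0, 0]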